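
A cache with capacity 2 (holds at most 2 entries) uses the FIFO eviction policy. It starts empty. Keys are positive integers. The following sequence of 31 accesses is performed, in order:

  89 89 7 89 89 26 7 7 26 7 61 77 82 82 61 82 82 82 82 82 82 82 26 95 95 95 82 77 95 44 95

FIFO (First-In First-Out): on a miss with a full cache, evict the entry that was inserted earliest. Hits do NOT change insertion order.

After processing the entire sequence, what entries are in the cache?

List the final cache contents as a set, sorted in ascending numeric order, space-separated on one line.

Answer: 44 95

Derivation:
FIFO simulation (capacity=2):
  1. access 89: MISS. Cache (old->new): [89]
  2. access 89: HIT. Cache (old->new): [89]
  3. access 7: MISS. Cache (old->new): [89 7]
  4. access 89: HIT. Cache (old->new): [89 7]
  5. access 89: HIT. Cache (old->new): [89 7]
  6. access 26: MISS, evict 89. Cache (old->new): [7 26]
  7. access 7: HIT. Cache (old->new): [7 26]
  8. access 7: HIT. Cache (old->new): [7 26]
  9. access 26: HIT. Cache (old->new): [7 26]
  10. access 7: HIT. Cache (old->new): [7 26]
  11. access 61: MISS, evict 7. Cache (old->new): [26 61]
  12. access 77: MISS, evict 26. Cache (old->new): [61 77]
  13. access 82: MISS, evict 61. Cache (old->new): [77 82]
  14. access 82: HIT. Cache (old->new): [77 82]
  15. access 61: MISS, evict 77. Cache (old->new): [82 61]
  16. access 82: HIT. Cache (old->new): [82 61]
  17. access 82: HIT. Cache (old->new): [82 61]
  18. access 82: HIT. Cache (old->new): [82 61]
  19. access 82: HIT. Cache (old->new): [82 61]
  20. access 82: HIT. Cache (old->new): [82 61]
  21. access 82: HIT. Cache (old->new): [82 61]
  22. access 82: HIT. Cache (old->new): [82 61]
  23. access 26: MISS, evict 82. Cache (old->new): [61 26]
  24. access 95: MISS, evict 61. Cache (old->new): [26 95]
  25. access 95: HIT. Cache (old->new): [26 95]
  26. access 95: HIT. Cache (old->new): [26 95]
  27. access 82: MISS, evict 26. Cache (old->new): [95 82]
  28. access 77: MISS, evict 95. Cache (old->new): [82 77]
  29. access 95: MISS, evict 82. Cache (old->new): [77 95]
  30. access 44: MISS, evict 77. Cache (old->new): [95 44]
  31. access 95: HIT. Cache (old->new): [95 44]
Total: 18 hits, 13 misses, 11 evictions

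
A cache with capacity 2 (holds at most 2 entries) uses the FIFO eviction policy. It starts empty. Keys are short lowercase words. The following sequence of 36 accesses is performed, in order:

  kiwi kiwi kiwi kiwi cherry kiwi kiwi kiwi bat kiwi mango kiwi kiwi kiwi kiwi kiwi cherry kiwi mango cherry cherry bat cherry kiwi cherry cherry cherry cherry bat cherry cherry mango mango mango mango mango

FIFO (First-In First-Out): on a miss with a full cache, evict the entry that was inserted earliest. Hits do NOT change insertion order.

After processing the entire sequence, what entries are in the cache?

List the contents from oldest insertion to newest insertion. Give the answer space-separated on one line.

Answer: bat mango

Derivation:
FIFO simulation (capacity=2):
  1. access kiwi: MISS. Cache (old->new): [kiwi]
  2. access kiwi: HIT. Cache (old->new): [kiwi]
  3. access kiwi: HIT. Cache (old->new): [kiwi]
  4. access kiwi: HIT. Cache (old->new): [kiwi]
  5. access cherry: MISS. Cache (old->new): [kiwi cherry]
  6. access kiwi: HIT. Cache (old->new): [kiwi cherry]
  7. access kiwi: HIT. Cache (old->new): [kiwi cherry]
  8. access kiwi: HIT. Cache (old->new): [kiwi cherry]
  9. access bat: MISS, evict kiwi. Cache (old->new): [cherry bat]
  10. access kiwi: MISS, evict cherry. Cache (old->new): [bat kiwi]
  11. access mango: MISS, evict bat. Cache (old->new): [kiwi mango]
  12. access kiwi: HIT. Cache (old->new): [kiwi mango]
  13. access kiwi: HIT. Cache (old->new): [kiwi mango]
  14. access kiwi: HIT. Cache (old->new): [kiwi mango]
  15. access kiwi: HIT. Cache (old->new): [kiwi mango]
  16. access kiwi: HIT. Cache (old->new): [kiwi mango]
  17. access cherry: MISS, evict kiwi. Cache (old->new): [mango cherry]
  18. access kiwi: MISS, evict mango. Cache (old->new): [cherry kiwi]
  19. access mango: MISS, evict cherry. Cache (old->new): [kiwi mango]
  20. access cherry: MISS, evict kiwi. Cache (old->new): [mango cherry]
  21. access cherry: HIT. Cache (old->new): [mango cherry]
  22. access bat: MISS, evict mango. Cache (old->new): [cherry bat]
  23. access cherry: HIT. Cache (old->new): [cherry bat]
  24. access kiwi: MISS, evict cherry. Cache (old->new): [bat kiwi]
  25. access cherry: MISS, evict bat. Cache (old->new): [kiwi cherry]
  26. access cherry: HIT. Cache (old->new): [kiwi cherry]
  27. access cherry: HIT. Cache (old->new): [kiwi cherry]
  28. access cherry: HIT. Cache (old->new): [kiwi cherry]
  29. access bat: MISS, evict kiwi. Cache (old->new): [cherry bat]
  30. access cherry: HIT. Cache (old->new): [cherry bat]
  31. access cherry: HIT. Cache (old->new): [cherry bat]
  32. access mango: MISS, evict cherry. Cache (old->new): [bat mango]
  33. access mango: HIT. Cache (old->new): [bat mango]
  34. access mango: HIT. Cache (old->new): [bat mango]
  35. access mango: HIT. Cache (old->new): [bat mango]
  36. access mango: HIT. Cache (old->new): [bat mango]
Total: 22 hits, 14 misses, 12 evictions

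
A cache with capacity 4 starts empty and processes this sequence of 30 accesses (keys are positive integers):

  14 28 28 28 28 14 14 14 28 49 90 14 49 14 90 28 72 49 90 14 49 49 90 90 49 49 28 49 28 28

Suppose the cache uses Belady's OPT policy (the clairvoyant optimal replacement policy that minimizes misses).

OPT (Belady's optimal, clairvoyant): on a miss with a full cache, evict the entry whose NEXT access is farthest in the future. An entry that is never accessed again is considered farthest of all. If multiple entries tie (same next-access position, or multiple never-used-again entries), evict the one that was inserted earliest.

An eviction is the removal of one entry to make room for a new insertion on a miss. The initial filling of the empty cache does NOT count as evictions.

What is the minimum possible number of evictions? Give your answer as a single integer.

Answer: 2

Derivation:
OPT (Belady) simulation (capacity=4):
  1. access 14: MISS. Cache: [14]
  2. access 28: MISS. Cache: [14 28]
  3. access 28: HIT. Next use of 28: step 4. Cache: [14 28]
  4. access 28: HIT. Next use of 28: step 5. Cache: [14 28]
  5. access 28: HIT. Next use of 28: step 9. Cache: [14 28]
  6. access 14: HIT. Next use of 14: step 7. Cache: [14 28]
  7. access 14: HIT. Next use of 14: step 8. Cache: [14 28]
  8. access 14: HIT. Next use of 14: step 12. Cache: [14 28]
  9. access 28: HIT. Next use of 28: step 16. Cache: [14 28]
  10. access 49: MISS. Cache: [14 28 49]
  11. access 90: MISS. Cache: [14 28 49 90]
  12. access 14: HIT. Next use of 14: step 14. Cache: [14 28 49 90]
  13. access 49: HIT. Next use of 49: step 18. Cache: [14 28 49 90]
  14. access 14: HIT. Next use of 14: step 20. Cache: [14 28 49 90]
  15. access 90: HIT. Next use of 90: step 19. Cache: [14 28 49 90]
  16. access 28: HIT. Next use of 28: step 27. Cache: [14 28 49 90]
  17. access 72: MISS, evict 28 (next use: step 27). Cache: [14 49 90 72]
  18. access 49: HIT. Next use of 49: step 21. Cache: [14 49 90 72]
  19. access 90: HIT. Next use of 90: step 23. Cache: [14 49 90 72]
  20. access 14: HIT. Next use of 14: never. Cache: [14 49 90 72]
  21. access 49: HIT. Next use of 49: step 22. Cache: [14 49 90 72]
  22. access 49: HIT. Next use of 49: step 25. Cache: [14 49 90 72]
  23. access 90: HIT. Next use of 90: step 24. Cache: [14 49 90 72]
  24. access 90: HIT. Next use of 90: never. Cache: [14 49 90 72]
  25. access 49: HIT. Next use of 49: step 26. Cache: [14 49 90 72]
  26. access 49: HIT. Next use of 49: step 28. Cache: [14 49 90 72]
  27. access 28: MISS, evict 14 (next use: never). Cache: [49 90 72 28]
  28. access 49: HIT. Next use of 49: never. Cache: [49 90 72 28]
  29. access 28: HIT. Next use of 28: step 30. Cache: [49 90 72 28]
  30. access 28: HIT. Next use of 28: never. Cache: [49 90 72 28]
Total: 24 hits, 6 misses, 2 evictions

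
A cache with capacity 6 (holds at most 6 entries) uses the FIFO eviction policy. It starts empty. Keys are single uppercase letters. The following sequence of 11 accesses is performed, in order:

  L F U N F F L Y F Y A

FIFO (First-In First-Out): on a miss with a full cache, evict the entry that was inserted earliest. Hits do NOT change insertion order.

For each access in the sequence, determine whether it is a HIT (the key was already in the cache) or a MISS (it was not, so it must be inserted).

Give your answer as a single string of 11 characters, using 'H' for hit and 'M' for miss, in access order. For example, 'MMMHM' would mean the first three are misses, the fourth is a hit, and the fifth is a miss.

FIFO simulation (capacity=6):
  1. access L: MISS. Cache (old->new): [L]
  2. access F: MISS. Cache (old->new): [L F]
  3. access U: MISS. Cache (old->new): [L F U]
  4. access N: MISS. Cache (old->new): [L F U N]
  5. access F: HIT. Cache (old->new): [L F U N]
  6. access F: HIT. Cache (old->new): [L F U N]
  7. access L: HIT. Cache (old->new): [L F U N]
  8. access Y: MISS. Cache (old->new): [L F U N Y]
  9. access F: HIT. Cache (old->new): [L F U N Y]
  10. access Y: HIT. Cache (old->new): [L F U N Y]
  11. access A: MISS. Cache (old->new): [L F U N Y A]
Total: 5 hits, 6 misses, 0 evictions

Answer: MMMMHHHMHHM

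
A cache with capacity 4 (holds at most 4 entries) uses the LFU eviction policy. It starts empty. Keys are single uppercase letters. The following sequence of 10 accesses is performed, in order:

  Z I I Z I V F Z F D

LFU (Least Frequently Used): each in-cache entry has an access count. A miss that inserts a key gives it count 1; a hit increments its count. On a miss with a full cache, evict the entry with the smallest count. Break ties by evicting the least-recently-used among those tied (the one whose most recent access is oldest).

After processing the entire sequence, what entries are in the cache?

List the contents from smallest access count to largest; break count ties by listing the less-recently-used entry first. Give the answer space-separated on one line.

Answer: D F I Z

Derivation:
LFU simulation (capacity=4):
  1. access Z: MISS. Cache: [Z(c=1)]
  2. access I: MISS. Cache: [Z(c=1) I(c=1)]
  3. access I: HIT, count now 2. Cache: [Z(c=1) I(c=2)]
  4. access Z: HIT, count now 2. Cache: [I(c=2) Z(c=2)]
  5. access I: HIT, count now 3. Cache: [Z(c=2) I(c=3)]
  6. access V: MISS. Cache: [V(c=1) Z(c=2) I(c=3)]
  7. access F: MISS. Cache: [V(c=1) F(c=1) Z(c=2) I(c=3)]
  8. access Z: HIT, count now 3. Cache: [V(c=1) F(c=1) I(c=3) Z(c=3)]
  9. access F: HIT, count now 2. Cache: [V(c=1) F(c=2) I(c=3) Z(c=3)]
  10. access D: MISS, evict V(c=1). Cache: [D(c=1) F(c=2) I(c=3) Z(c=3)]
Total: 5 hits, 5 misses, 1 evictions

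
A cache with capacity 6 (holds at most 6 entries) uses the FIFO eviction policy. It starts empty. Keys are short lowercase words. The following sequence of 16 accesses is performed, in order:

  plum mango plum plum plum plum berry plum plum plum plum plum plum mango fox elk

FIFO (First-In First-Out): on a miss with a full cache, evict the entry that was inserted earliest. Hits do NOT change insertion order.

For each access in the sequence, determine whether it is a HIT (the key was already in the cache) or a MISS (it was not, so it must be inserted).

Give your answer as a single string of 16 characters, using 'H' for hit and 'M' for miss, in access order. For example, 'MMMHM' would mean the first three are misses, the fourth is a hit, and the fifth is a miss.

Answer: MMHHHHMHHHHHHHMM

Derivation:
FIFO simulation (capacity=6):
  1. access plum: MISS. Cache (old->new): [plum]
  2. access mango: MISS. Cache (old->new): [plum mango]
  3. access plum: HIT. Cache (old->new): [plum mango]
  4. access plum: HIT. Cache (old->new): [plum mango]
  5. access plum: HIT. Cache (old->new): [plum mango]
  6. access plum: HIT. Cache (old->new): [plum mango]
  7. access berry: MISS. Cache (old->new): [plum mango berry]
  8. access plum: HIT. Cache (old->new): [plum mango berry]
  9. access plum: HIT. Cache (old->new): [plum mango berry]
  10. access plum: HIT. Cache (old->new): [plum mango berry]
  11. access plum: HIT. Cache (old->new): [plum mango berry]
  12. access plum: HIT. Cache (old->new): [plum mango berry]
  13. access plum: HIT. Cache (old->new): [plum mango berry]
  14. access mango: HIT. Cache (old->new): [plum mango berry]
  15. access fox: MISS. Cache (old->new): [plum mango berry fox]
  16. access elk: MISS. Cache (old->new): [plum mango berry fox elk]
Total: 11 hits, 5 misses, 0 evictions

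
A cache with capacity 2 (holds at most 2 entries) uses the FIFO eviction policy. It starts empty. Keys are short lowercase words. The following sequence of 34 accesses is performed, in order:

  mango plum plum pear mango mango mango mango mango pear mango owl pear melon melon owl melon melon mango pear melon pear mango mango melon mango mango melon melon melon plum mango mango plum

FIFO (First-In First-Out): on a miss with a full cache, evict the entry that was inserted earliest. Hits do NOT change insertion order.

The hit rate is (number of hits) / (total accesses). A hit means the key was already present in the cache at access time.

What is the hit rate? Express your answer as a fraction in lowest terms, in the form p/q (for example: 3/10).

FIFO simulation (capacity=2):
  1. access mango: MISS. Cache (old->new): [mango]
  2. access plum: MISS. Cache (old->new): [mango plum]
  3. access plum: HIT. Cache (old->new): [mango plum]
  4. access pear: MISS, evict mango. Cache (old->new): [plum pear]
  5. access mango: MISS, evict plum. Cache (old->new): [pear mango]
  6. access mango: HIT. Cache (old->new): [pear mango]
  7. access mango: HIT. Cache (old->new): [pear mango]
  8. access mango: HIT. Cache (old->new): [pear mango]
  9. access mango: HIT. Cache (old->new): [pear mango]
  10. access pear: HIT. Cache (old->new): [pear mango]
  11. access mango: HIT. Cache (old->new): [pear mango]
  12. access owl: MISS, evict pear. Cache (old->new): [mango owl]
  13. access pear: MISS, evict mango. Cache (old->new): [owl pear]
  14. access melon: MISS, evict owl. Cache (old->new): [pear melon]
  15. access melon: HIT. Cache (old->new): [pear melon]
  16. access owl: MISS, evict pear. Cache (old->new): [melon owl]
  17. access melon: HIT. Cache (old->new): [melon owl]
  18. access melon: HIT. Cache (old->new): [melon owl]
  19. access mango: MISS, evict melon. Cache (old->new): [owl mango]
  20. access pear: MISS, evict owl. Cache (old->new): [mango pear]
  21. access melon: MISS, evict mango. Cache (old->new): [pear melon]
  22. access pear: HIT. Cache (old->new): [pear melon]
  23. access mango: MISS, evict pear. Cache (old->new): [melon mango]
  24. access mango: HIT. Cache (old->new): [melon mango]
  25. access melon: HIT. Cache (old->new): [melon mango]
  26. access mango: HIT. Cache (old->new): [melon mango]
  27. access mango: HIT. Cache (old->new): [melon mango]
  28. access melon: HIT. Cache (old->new): [melon mango]
  29. access melon: HIT. Cache (old->new): [melon mango]
  30. access melon: HIT. Cache (old->new): [melon mango]
  31. access plum: MISS, evict melon. Cache (old->new): [mango plum]
  32. access mango: HIT. Cache (old->new): [mango plum]
  33. access mango: HIT. Cache (old->new): [mango plum]
  34. access plum: HIT. Cache (old->new): [mango plum]
Total: 21 hits, 13 misses, 11 evictions

Hit rate = 21/34

Answer: 21/34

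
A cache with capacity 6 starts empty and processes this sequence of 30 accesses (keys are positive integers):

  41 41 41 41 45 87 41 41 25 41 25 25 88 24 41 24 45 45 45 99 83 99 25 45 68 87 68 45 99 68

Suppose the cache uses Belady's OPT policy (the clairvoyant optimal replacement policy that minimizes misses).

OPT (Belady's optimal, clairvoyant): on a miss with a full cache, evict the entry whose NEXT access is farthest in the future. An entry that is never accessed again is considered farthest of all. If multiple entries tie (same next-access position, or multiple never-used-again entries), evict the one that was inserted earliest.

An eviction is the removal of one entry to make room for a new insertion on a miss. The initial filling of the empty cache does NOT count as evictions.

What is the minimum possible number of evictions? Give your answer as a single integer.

Answer: 3

Derivation:
OPT (Belady) simulation (capacity=6):
  1. access 41: MISS. Cache: [41]
  2. access 41: HIT. Next use of 41: step 3. Cache: [41]
  3. access 41: HIT. Next use of 41: step 4. Cache: [41]
  4. access 41: HIT. Next use of 41: step 7. Cache: [41]
  5. access 45: MISS. Cache: [41 45]
  6. access 87: MISS. Cache: [41 45 87]
  7. access 41: HIT. Next use of 41: step 8. Cache: [41 45 87]
  8. access 41: HIT. Next use of 41: step 10. Cache: [41 45 87]
  9. access 25: MISS. Cache: [41 45 87 25]
  10. access 41: HIT. Next use of 41: step 15. Cache: [41 45 87 25]
  11. access 25: HIT. Next use of 25: step 12. Cache: [41 45 87 25]
  12. access 25: HIT. Next use of 25: step 23. Cache: [41 45 87 25]
  13. access 88: MISS. Cache: [41 45 87 25 88]
  14. access 24: MISS. Cache: [41 45 87 25 88 24]
  15. access 41: HIT. Next use of 41: never. Cache: [41 45 87 25 88 24]
  16. access 24: HIT. Next use of 24: never. Cache: [41 45 87 25 88 24]
  17. access 45: HIT. Next use of 45: step 18. Cache: [41 45 87 25 88 24]
  18. access 45: HIT. Next use of 45: step 19. Cache: [41 45 87 25 88 24]
  19. access 45: HIT. Next use of 45: step 24. Cache: [41 45 87 25 88 24]
  20. access 99: MISS, evict 41 (next use: never). Cache: [45 87 25 88 24 99]
  21. access 83: MISS, evict 88 (next use: never). Cache: [45 87 25 24 99 83]
  22. access 99: HIT. Next use of 99: step 29. Cache: [45 87 25 24 99 83]
  23. access 25: HIT. Next use of 25: never. Cache: [45 87 25 24 99 83]
  24. access 45: HIT. Next use of 45: step 28. Cache: [45 87 25 24 99 83]
  25. access 68: MISS, evict 25 (next use: never). Cache: [45 87 24 99 83 68]
  26. access 87: HIT. Next use of 87: never. Cache: [45 87 24 99 83 68]
  27. access 68: HIT. Next use of 68: step 30. Cache: [45 87 24 99 83 68]
  28. access 45: HIT. Next use of 45: never. Cache: [45 87 24 99 83 68]
  29. access 99: HIT. Next use of 99: never. Cache: [45 87 24 99 83 68]
  30. access 68: HIT. Next use of 68: never. Cache: [45 87 24 99 83 68]
Total: 21 hits, 9 misses, 3 evictions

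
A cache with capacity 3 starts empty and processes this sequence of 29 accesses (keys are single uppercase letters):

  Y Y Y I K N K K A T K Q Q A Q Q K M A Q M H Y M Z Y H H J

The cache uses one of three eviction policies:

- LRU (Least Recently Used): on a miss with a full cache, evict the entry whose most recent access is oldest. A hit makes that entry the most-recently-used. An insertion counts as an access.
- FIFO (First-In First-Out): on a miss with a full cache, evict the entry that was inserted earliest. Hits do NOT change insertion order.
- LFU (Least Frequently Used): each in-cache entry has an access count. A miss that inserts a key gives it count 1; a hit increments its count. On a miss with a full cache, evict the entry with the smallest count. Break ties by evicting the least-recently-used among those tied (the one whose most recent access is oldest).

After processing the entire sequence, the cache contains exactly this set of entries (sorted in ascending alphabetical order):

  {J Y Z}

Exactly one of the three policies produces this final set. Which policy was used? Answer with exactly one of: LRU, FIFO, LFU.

Answer: FIFO

Derivation:
Simulating under each policy and comparing final sets:
  LRU: final set = {H J Y} -> differs
  FIFO: final set = {J Y Z} -> MATCHES target
  LFU: final set = {J K Y} -> differs
Only FIFO produces the target set.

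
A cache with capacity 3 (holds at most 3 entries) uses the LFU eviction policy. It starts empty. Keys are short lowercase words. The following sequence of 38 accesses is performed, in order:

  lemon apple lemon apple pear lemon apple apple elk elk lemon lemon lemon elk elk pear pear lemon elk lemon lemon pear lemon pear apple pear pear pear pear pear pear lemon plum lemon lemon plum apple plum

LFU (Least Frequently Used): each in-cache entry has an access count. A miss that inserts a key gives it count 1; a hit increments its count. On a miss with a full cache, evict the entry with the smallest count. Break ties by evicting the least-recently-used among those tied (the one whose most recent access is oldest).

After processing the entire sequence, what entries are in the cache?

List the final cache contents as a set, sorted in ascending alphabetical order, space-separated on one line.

Answer: lemon pear plum

Derivation:
LFU simulation (capacity=3):
  1. access lemon: MISS. Cache: [lemon(c=1)]
  2. access apple: MISS. Cache: [lemon(c=1) apple(c=1)]
  3. access lemon: HIT, count now 2. Cache: [apple(c=1) lemon(c=2)]
  4. access apple: HIT, count now 2. Cache: [lemon(c=2) apple(c=2)]
  5. access pear: MISS. Cache: [pear(c=1) lemon(c=2) apple(c=2)]
  6. access lemon: HIT, count now 3. Cache: [pear(c=1) apple(c=2) lemon(c=3)]
  7. access apple: HIT, count now 3. Cache: [pear(c=1) lemon(c=3) apple(c=3)]
  8. access apple: HIT, count now 4. Cache: [pear(c=1) lemon(c=3) apple(c=4)]
  9. access elk: MISS, evict pear(c=1). Cache: [elk(c=1) lemon(c=3) apple(c=4)]
  10. access elk: HIT, count now 2. Cache: [elk(c=2) lemon(c=3) apple(c=4)]
  11. access lemon: HIT, count now 4. Cache: [elk(c=2) apple(c=4) lemon(c=4)]
  12. access lemon: HIT, count now 5. Cache: [elk(c=2) apple(c=4) lemon(c=5)]
  13. access lemon: HIT, count now 6. Cache: [elk(c=2) apple(c=4) lemon(c=6)]
  14. access elk: HIT, count now 3. Cache: [elk(c=3) apple(c=4) lemon(c=6)]
  15. access elk: HIT, count now 4. Cache: [apple(c=4) elk(c=4) lemon(c=6)]
  16. access pear: MISS, evict apple(c=4). Cache: [pear(c=1) elk(c=4) lemon(c=6)]
  17. access pear: HIT, count now 2. Cache: [pear(c=2) elk(c=4) lemon(c=6)]
  18. access lemon: HIT, count now 7. Cache: [pear(c=2) elk(c=4) lemon(c=7)]
  19. access elk: HIT, count now 5. Cache: [pear(c=2) elk(c=5) lemon(c=7)]
  20. access lemon: HIT, count now 8. Cache: [pear(c=2) elk(c=5) lemon(c=8)]
  21. access lemon: HIT, count now 9. Cache: [pear(c=2) elk(c=5) lemon(c=9)]
  22. access pear: HIT, count now 3. Cache: [pear(c=3) elk(c=5) lemon(c=9)]
  23. access lemon: HIT, count now 10. Cache: [pear(c=3) elk(c=5) lemon(c=10)]
  24. access pear: HIT, count now 4. Cache: [pear(c=4) elk(c=5) lemon(c=10)]
  25. access apple: MISS, evict pear(c=4). Cache: [apple(c=1) elk(c=5) lemon(c=10)]
  26. access pear: MISS, evict apple(c=1). Cache: [pear(c=1) elk(c=5) lemon(c=10)]
  27. access pear: HIT, count now 2. Cache: [pear(c=2) elk(c=5) lemon(c=10)]
  28. access pear: HIT, count now 3. Cache: [pear(c=3) elk(c=5) lemon(c=10)]
  29. access pear: HIT, count now 4. Cache: [pear(c=4) elk(c=5) lemon(c=10)]
  30. access pear: HIT, count now 5. Cache: [elk(c=5) pear(c=5) lemon(c=10)]
  31. access pear: HIT, count now 6. Cache: [elk(c=5) pear(c=6) lemon(c=10)]
  32. access lemon: HIT, count now 11. Cache: [elk(c=5) pear(c=6) lemon(c=11)]
  33. access plum: MISS, evict elk(c=5). Cache: [plum(c=1) pear(c=6) lemon(c=11)]
  34. access lemon: HIT, count now 12. Cache: [plum(c=1) pear(c=6) lemon(c=12)]
  35. access lemon: HIT, count now 13. Cache: [plum(c=1) pear(c=6) lemon(c=13)]
  36. access plum: HIT, count now 2. Cache: [plum(c=2) pear(c=6) lemon(c=13)]
  37. access apple: MISS, evict plum(c=2). Cache: [apple(c=1) pear(c=6) lemon(c=13)]
  38. access plum: MISS, evict apple(c=1). Cache: [plum(c=1) pear(c=6) lemon(c=13)]
Total: 28 hits, 10 misses, 7 evictions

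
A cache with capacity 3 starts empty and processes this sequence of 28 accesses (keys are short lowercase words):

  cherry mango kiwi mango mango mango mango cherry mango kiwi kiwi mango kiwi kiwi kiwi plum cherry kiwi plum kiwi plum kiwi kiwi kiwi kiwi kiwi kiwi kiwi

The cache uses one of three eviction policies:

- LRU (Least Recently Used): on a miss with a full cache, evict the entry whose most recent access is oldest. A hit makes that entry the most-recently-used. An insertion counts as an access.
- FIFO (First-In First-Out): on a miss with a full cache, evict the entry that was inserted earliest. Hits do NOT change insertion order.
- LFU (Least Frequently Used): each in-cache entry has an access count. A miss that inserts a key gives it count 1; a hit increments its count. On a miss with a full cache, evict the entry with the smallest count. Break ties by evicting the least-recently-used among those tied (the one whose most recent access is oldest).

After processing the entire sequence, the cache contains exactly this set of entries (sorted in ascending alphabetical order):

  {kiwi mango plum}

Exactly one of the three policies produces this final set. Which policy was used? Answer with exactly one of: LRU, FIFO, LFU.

Answer: LFU

Derivation:
Simulating under each policy and comparing final sets:
  LRU: final set = {cherry kiwi plum} -> differs
  FIFO: final set = {cherry kiwi plum} -> differs
  LFU: final set = {kiwi mango plum} -> MATCHES target
Only LFU produces the target set.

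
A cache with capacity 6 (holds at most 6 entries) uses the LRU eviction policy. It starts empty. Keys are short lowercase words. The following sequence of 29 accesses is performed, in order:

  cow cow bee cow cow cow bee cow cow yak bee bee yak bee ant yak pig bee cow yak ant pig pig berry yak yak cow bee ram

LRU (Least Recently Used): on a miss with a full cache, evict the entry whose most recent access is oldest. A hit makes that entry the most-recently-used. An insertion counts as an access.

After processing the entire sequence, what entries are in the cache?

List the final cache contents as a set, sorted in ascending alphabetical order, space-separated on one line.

LRU simulation (capacity=6):
  1. access cow: MISS. Cache (LRU->MRU): [cow]
  2. access cow: HIT. Cache (LRU->MRU): [cow]
  3. access bee: MISS. Cache (LRU->MRU): [cow bee]
  4. access cow: HIT. Cache (LRU->MRU): [bee cow]
  5. access cow: HIT. Cache (LRU->MRU): [bee cow]
  6. access cow: HIT. Cache (LRU->MRU): [bee cow]
  7. access bee: HIT. Cache (LRU->MRU): [cow bee]
  8. access cow: HIT. Cache (LRU->MRU): [bee cow]
  9. access cow: HIT. Cache (LRU->MRU): [bee cow]
  10. access yak: MISS. Cache (LRU->MRU): [bee cow yak]
  11. access bee: HIT. Cache (LRU->MRU): [cow yak bee]
  12. access bee: HIT. Cache (LRU->MRU): [cow yak bee]
  13. access yak: HIT. Cache (LRU->MRU): [cow bee yak]
  14. access bee: HIT. Cache (LRU->MRU): [cow yak bee]
  15. access ant: MISS. Cache (LRU->MRU): [cow yak bee ant]
  16. access yak: HIT. Cache (LRU->MRU): [cow bee ant yak]
  17. access pig: MISS. Cache (LRU->MRU): [cow bee ant yak pig]
  18. access bee: HIT. Cache (LRU->MRU): [cow ant yak pig bee]
  19. access cow: HIT. Cache (LRU->MRU): [ant yak pig bee cow]
  20. access yak: HIT. Cache (LRU->MRU): [ant pig bee cow yak]
  21. access ant: HIT. Cache (LRU->MRU): [pig bee cow yak ant]
  22. access pig: HIT. Cache (LRU->MRU): [bee cow yak ant pig]
  23. access pig: HIT. Cache (LRU->MRU): [bee cow yak ant pig]
  24. access berry: MISS. Cache (LRU->MRU): [bee cow yak ant pig berry]
  25. access yak: HIT. Cache (LRU->MRU): [bee cow ant pig berry yak]
  26. access yak: HIT. Cache (LRU->MRU): [bee cow ant pig berry yak]
  27. access cow: HIT. Cache (LRU->MRU): [bee ant pig berry yak cow]
  28. access bee: HIT. Cache (LRU->MRU): [ant pig berry yak cow bee]
  29. access ram: MISS, evict ant. Cache (LRU->MRU): [pig berry yak cow bee ram]
Total: 22 hits, 7 misses, 1 evictions

Answer: bee berry cow pig ram yak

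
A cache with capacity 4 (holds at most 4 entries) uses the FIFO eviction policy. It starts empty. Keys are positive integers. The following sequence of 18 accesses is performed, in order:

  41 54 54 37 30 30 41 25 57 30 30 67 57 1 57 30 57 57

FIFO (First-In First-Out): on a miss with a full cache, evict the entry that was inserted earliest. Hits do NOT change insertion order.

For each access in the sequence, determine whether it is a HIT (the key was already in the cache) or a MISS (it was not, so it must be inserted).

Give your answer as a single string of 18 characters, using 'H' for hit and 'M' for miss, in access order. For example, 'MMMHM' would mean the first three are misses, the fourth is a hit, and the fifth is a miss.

Answer: MMHMMHHMMHHMHMHMHH

Derivation:
FIFO simulation (capacity=4):
  1. access 41: MISS. Cache (old->new): [41]
  2. access 54: MISS. Cache (old->new): [41 54]
  3. access 54: HIT. Cache (old->new): [41 54]
  4. access 37: MISS. Cache (old->new): [41 54 37]
  5. access 30: MISS. Cache (old->new): [41 54 37 30]
  6. access 30: HIT. Cache (old->new): [41 54 37 30]
  7. access 41: HIT. Cache (old->new): [41 54 37 30]
  8. access 25: MISS, evict 41. Cache (old->new): [54 37 30 25]
  9. access 57: MISS, evict 54. Cache (old->new): [37 30 25 57]
  10. access 30: HIT. Cache (old->new): [37 30 25 57]
  11. access 30: HIT. Cache (old->new): [37 30 25 57]
  12. access 67: MISS, evict 37. Cache (old->new): [30 25 57 67]
  13. access 57: HIT. Cache (old->new): [30 25 57 67]
  14. access 1: MISS, evict 30. Cache (old->new): [25 57 67 1]
  15. access 57: HIT. Cache (old->new): [25 57 67 1]
  16. access 30: MISS, evict 25. Cache (old->new): [57 67 1 30]
  17. access 57: HIT. Cache (old->new): [57 67 1 30]
  18. access 57: HIT. Cache (old->new): [57 67 1 30]
Total: 9 hits, 9 misses, 5 evictions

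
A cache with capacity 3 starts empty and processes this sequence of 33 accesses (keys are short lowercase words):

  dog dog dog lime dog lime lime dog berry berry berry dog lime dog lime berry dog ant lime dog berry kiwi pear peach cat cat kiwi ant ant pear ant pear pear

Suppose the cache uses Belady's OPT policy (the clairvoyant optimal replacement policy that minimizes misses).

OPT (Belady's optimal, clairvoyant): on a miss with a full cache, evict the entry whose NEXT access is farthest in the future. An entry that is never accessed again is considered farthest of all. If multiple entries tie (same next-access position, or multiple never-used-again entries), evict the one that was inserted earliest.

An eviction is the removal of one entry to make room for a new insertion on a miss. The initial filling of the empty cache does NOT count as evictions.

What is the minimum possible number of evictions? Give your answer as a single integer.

Answer: 7

Derivation:
OPT (Belady) simulation (capacity=3):
  1. access dog: MISS. Cache: [dog]
  2. access dog: HIT. Next use of dog: step 3. Cache: [dog]
  3. access dog: HIT. Next use of dog: step 5. Cache: [dog]
  4. access lime: MISS. Cache: [dog lime]
  5. access dog: HIT. Next use of dog: step 8. Cache: [dog lime]
  6. access lime: HIT. Next use of lime: step 7. Cache: [dog lime]
  7. access lime: HIT. Next use of lime: step 13. Cache: [dog lime]
  8. access dog: HIT. Next use of dog: step 12. Cache: [dog lime]
  9. access berry: MISS. Cache: [dog lime berry]
  10. access berry: HIT. Next use of berry: step 11. Cache: [dog lime berry]
  11. access berry: HIT. Next use of berry: step 16. Cache: [dog lime berry]
  12. access dog: HIT. Next use of dog: step 14. Cache: [dog lime berry]
  13. access lime: HIT. Next use of lime: step 15. Cache: [dog lime berry]
  14. access dog: HIT. Next use of dog: step 17. Cache: [dog lime berry]
  15. access lime: HIT. Next use of lime: step 19. Cache: [dog lime berry]
  16. access berry: HIT. Next use of berry: step 21. Cache: [dog lime berry]
  17. access dog: HIT. Next use of dog: step 20. Cache: [dog lime berry]
  18. access ant: MISS, evict berry (next use: step 21). Cache: [dog lime ant]
  19. access lime: HIT. Next use of lime: never. Cache: [dog lime ant]
  20. access dog: HIT. Next use of dog: never. Cache: [dog lime ant]
  21. access berry: MISS, evict dog (next use: never). Cache: [lime ant berry]
  22. access kiwi: MISS, evict lime (next use: never). Cache: [ant berry kiwi]
  23. access pear: MISS, evict berry (next use: never). Cache: [ant kiwi pear]
  24. access peach: MISS, evict pear (next use: step 30). Cache: [ant kiwi peach]
  25. access cat: MISS, evict peach (next use: never). Cache: [ant kiwi cat]
  26. access cat: HIT. Next use of cat: never. Cache: [ant kiwi cat]
  27. access kiwi: HIT. Next use of kiwi: never. Cache: [ant kiwi cat]
  28. access ant: HIT. Next use of ant: step 29. Cache: [ant kiwi cat]
  29. access ant: HIT. Next use of ant: step 31. Cache: [ant kiwi cat]
  30. access pear: MISS, evict kiwi (next use: never). Cache: [ant cat pear]
  31. access ant: HIT. Next use of ant: never. Cache: [ant cat pear]
  32. access pear: HIT. Next use of pear: step 33. Cache: [ant cat pear]
  33. access pear: HIT. Next use of pear: never. Cache: [ant cat pear]
Total: 23 hits, 10 misses, 7 evictions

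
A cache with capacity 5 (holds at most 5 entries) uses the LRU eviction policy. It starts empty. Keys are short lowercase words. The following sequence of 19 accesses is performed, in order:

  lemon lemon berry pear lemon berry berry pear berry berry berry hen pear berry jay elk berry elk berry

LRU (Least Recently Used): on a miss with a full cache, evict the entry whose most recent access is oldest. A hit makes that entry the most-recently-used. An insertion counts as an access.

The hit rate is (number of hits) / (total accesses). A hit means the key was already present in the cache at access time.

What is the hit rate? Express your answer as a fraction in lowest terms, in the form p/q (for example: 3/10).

LRU simulation (capacity=5):
  1. access lemon: MISS. Cache (LRU->MRU): [lemon]
  2. access lemon: HIT. Cache (LRU->MRU): [lemon]
  3. access berry: MISS. Cache (LRU->MRU): [lemon berry]
  4. access pear: MISS. Cache (LRU->MRU): [lemon berry pear]
  5. access lemon: HIT. Cache (LRU->MRU): [berry pear lemon]
  6. access berry: HIT. Cache (LRU->MRU): [pear lemon berry]
  7. access berry: HIT. Cache (LRU->MRU): [pear lemon berry]
  8. access pear: HIT. Cache (LRU->MRU): [lemon berry pear]
  9. access berry: HIT. Cache (LRU->MRU): [lemon pear berry]
  10. access berry: HIT. Cache (LRU->MRU): [lemon pear berry]
  11. access berry: HIT. Cache (LRU->MRU): [lemon pear berry]
  12. access hen: MISS. Cache (LRU->MRU): [lemon pear berry hen]
  13. access pear: HIT. Cache (LRU->MRU): [lemon berry hen pear]
  14. access berry: HIT. Cache (LRU->MRU): [lemon hen pear berry]
  15. access jay: MISS. Cache (LRU->MRU): [lemon hen pear berry jay]
  16. access elk: MISS, evict lemon. Cache (LRU->MRU): [hen pear berry jay elk]
  17. access berry: HIT. Cache (LRU->MRU): [hen pear jay elk berry]
  18. access elk: HIT. Cache (LRU->MRU): [hen pear jay berry elk]
  19. access berry: HIT. Cache (LRU->MRU): [hen pear jay elk berry]
Total: 13 hits, 6 misses, 1 evictions

Hit rate = 13/19

Answer: 13/19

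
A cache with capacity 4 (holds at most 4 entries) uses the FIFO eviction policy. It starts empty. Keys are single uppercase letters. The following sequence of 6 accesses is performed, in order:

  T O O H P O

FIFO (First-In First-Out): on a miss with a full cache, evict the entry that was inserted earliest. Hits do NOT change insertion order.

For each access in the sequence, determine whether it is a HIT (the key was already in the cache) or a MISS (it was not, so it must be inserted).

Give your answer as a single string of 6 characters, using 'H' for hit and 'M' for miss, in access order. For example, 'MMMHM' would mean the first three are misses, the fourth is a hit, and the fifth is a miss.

Answer: MMHMMH

Derivation:
FIFO simulation (capacity=4):
  1. access T: MISS. Cache (old->new): [T]
  2. access O: MISS. Cache (old->new): [T O]
  3. access O: HIT. Cache (old->new): [T O]
  4. access H: MISS. Cache (old->new): [T O H]
  5. access P: MISS. Cache (old->new): [T O H P]
  6. access O: HIT. Cache (old->new): [T O H P]
Total: 2 hits, 4 misses, 0 evictions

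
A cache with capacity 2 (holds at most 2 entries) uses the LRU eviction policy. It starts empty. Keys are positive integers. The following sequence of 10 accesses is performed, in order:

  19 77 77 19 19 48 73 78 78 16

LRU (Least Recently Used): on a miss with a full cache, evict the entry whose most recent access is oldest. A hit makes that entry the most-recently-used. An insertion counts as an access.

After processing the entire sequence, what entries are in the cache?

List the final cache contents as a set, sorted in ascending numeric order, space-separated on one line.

Answer: 16 78

Derivation:
LRU simulation (capacity=2):
  1. access 19: MISS. Cache (LRU->MRU): [19]
  2. access 77: MISS. Cache (LRU->MRU): [19 77]
  3. access 77: HIT. Cache (LRU->MRU): [19 77]
  4. access 19: HIT. Cache (LRU->MRU): [77 19]
  5. access 19: HIT. Cache (LRU->MRU): [77 19]
  6. access 48: MISS, evict 77. Cache (LRU->MRU): [19 48]
  7. access 73: MISS, evict 19. Cache (LRU->MRU): [48 73]
  8. access 78: MISS, evict 48. Cache (LRU->MRU): [73 78]
  9. access 78: HIT. Cache (LRU->MRU): [73 78]
  10. access 16: MISS, evict 73. Cache (LRU->MRU): [78 16]
Total: 4 hits, 6 misses, 4 evictions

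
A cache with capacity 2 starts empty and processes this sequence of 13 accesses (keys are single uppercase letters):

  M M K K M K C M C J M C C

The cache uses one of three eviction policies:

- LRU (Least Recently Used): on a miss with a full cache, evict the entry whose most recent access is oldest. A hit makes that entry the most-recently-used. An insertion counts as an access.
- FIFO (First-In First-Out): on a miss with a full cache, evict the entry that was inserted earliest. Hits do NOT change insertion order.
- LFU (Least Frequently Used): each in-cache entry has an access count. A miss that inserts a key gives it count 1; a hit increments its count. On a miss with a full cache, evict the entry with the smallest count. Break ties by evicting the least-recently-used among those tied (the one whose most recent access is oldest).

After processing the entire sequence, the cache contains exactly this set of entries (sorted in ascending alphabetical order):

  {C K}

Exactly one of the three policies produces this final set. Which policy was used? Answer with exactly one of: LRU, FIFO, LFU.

Answer: LFU

Derivation:
Simulating under each policy and comparing final sets:
  LRU: final set = {C M} -> differs
  FIFO: final set = {C J} -> differs
  LFU: final set = {C K} -> MATCHES target
Only LFU produces the target set.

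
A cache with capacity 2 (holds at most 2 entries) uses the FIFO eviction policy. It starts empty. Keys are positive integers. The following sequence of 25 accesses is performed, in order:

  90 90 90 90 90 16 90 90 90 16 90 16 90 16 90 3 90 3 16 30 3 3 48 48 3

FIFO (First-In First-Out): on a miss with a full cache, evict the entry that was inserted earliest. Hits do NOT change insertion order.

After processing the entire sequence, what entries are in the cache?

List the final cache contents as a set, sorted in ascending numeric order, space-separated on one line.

Answer: 3 48

Derivation:
FIFO simulation (capacity=2):
  1. access 90: MISS. Cache (old->new): [90]
  2. access 90: HIT. Cache (old->new): [90]
  3. access 90: HIT. Cache (old->new): [90]
  4. access 90: HIT. Cache (old->new): [90]
  5. access 90: HIT. Cache (old->new): [90]
  6. access 16: MISS. Cache (old->new): [90 16]
  7. access 90: HIT. Cache (old->new): [90 16]
  8. access 90: HIT. Cache (old->new): [90 16]
  9. access 90: HIT. Cache (old->new): [90 16]
  10. access 16: HIT. Cache (old->new): [90 16]
  11. access 90: HIT. Cache (old->new): [90 16]
  12. access 16: HIT. Cache (old->new): [90 16]
  13. access 90: HIT. Cache (old->new): [90 16]
  14. access 16: HIT. Cache (old->new): [90 16]
  15. access 90: HIT. Cache (old->new): [90 16]
  16. access 3: MISS, evict 90. Cache (old->new): [16 3]
  17. access 90: MISS, evict 16. Cache (old->new): [3 90]
  18. access 3: HIT. Cache (old->new): [3 90]
  19. access 16: MISS, evict 3. Cache (old->new): [90 16]
  20. access 30: MISS, evict 90. Cache (old->new): [16 30]
  21. access 3: MISS, evict 16. Cache (old->new): [30 3]
  22. access 3: HIT. Cache (old->new): [30 3]
  23. access 48: MISS, evict 30. Cache (old->new): [3 48]
  24. access 48: HIT. Cache (old->new): [3 48]
  25. access 3: HIT. Cache (old->new): [3 48]
Total: 17 hits, 8 misses, 6 evictions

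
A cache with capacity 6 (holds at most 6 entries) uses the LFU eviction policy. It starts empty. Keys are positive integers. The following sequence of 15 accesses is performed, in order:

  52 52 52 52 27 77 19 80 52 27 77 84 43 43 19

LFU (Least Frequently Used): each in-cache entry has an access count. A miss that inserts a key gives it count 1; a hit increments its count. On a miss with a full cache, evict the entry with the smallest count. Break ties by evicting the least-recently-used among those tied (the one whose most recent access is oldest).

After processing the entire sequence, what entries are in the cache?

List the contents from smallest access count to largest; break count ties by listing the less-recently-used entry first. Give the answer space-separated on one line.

Answer: 84 19 27 77 43 52

Derivation:
LFU simulation (capacity=6):
  1. access 52: MISS. Cache: [52(c=1)]
  2. access 52: HIT, count now 2. Cache: [52(c=2)]
  3. access 52: HIT, count now 3. Cache: [52(c=3)]
  4. access 52: HIT, count now 4. Cache: [52(c=4)]
  5. access 27: MISS. Cache: [27(c=1) 52(c=4)]
  6. access 77: MISS. Cache: [27(c=1) 77(c=1) 52(c=4)]
  7. access 19: MISS. Cache: [27(c=1) 77(c=1) 19(c=1) 52(c=4)]
  8. access 80: MISS. Cache: [27(c=1) 77(c=1) 19(c=1) 80(c=1) 52(c=4)]
  9. access 52: HIT, count now 5. Cache: [27(c=1) 77(c=1) 19(c=1) 80(c=1) 52(c=5)]
  10. access 27: HIT, count now 2. Cache: [77(c=1) 19(c=1) 80(c=1) 27(c=2) 52(c=5)]
  11. access 77: HIT, count now 2. Cache: [19(c=1) 80(c=1) 27(c=2) 77(c=2) 52(c=5)]
  12. access 84: MISS. Cache: [19(c=1) 80(c=1) 84(c=1) 27(c=2) 77(c=2) 52(c=5)]
  13. access 43: MISS, evict 19(c=1). Cache: [80(c=1) 84(c=1) 43(c=1) 27(c=2) 77(c=2) 52(c=5)]
  14. access 43: HIT, count now 2. Cache: [80(c=1) 84(c=1) 27(c=2) 77(c=2) 43(c=2) 52(c=5)]
  15. access 19: MISS, evict 80(c=1). Cache: [84(c=1) 19(c=1) 27(c=2) 77(c=2) 43(c=2) 52(c=5)]
Total: 7 hits, 8 misses, 2 evictions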